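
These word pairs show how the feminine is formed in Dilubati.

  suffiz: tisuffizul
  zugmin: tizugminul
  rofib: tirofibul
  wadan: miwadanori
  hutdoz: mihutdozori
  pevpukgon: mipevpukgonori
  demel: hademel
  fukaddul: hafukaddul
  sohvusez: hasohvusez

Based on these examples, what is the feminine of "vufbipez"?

zugmin and wadan both end in -n yet inflect differently (tizugminul, miwadanori), so the final letter is not what conditions the rule; the last vowel is.
"vufbipez" has last vowel 'e'. The stems whose last vowel is 'e' (demel → hademel, sohvusez → hasohvusez) add the prefix ha-.
The other patterns: stems whose last vowel is 'i' add ti- … -ul around the stem; stems whose last vowel is 'a' or 'o' add mi- … -ori around the stem.
So vufbipez → havufbipez.

havufbipez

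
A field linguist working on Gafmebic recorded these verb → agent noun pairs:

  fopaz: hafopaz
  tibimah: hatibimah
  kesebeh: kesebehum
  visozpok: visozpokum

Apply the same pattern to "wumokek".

tibimah and kesebeh both end in -h yet inflect differently (hatibimah, kesebehum), so the final letter is not what conditions the rule; the last vowel is.
"wumokek" has last vowel 'e'. The one such stem in the data (kesebeh → kesebehum) adds -um, so the same rule applies.
The other pattern: stems whose last vowel is 'a' add the prefix ha-.
So wumokek → wumokekum.

wumokekum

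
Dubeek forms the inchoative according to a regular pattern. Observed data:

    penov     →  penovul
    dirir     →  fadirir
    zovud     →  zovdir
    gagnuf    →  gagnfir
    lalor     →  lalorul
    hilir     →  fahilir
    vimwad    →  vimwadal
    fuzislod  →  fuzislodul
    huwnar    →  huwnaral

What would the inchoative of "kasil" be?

hilir and lalor both end in -r yet inflect differently (fahilir, lalorul), so the final letter is not what conditions the rule; the last vowel is.
"kasil" has last vowel 'i'. The stems whose last vowel is 'i' (hilir → fahilir, dirir → fadirir) add the prefix fa-.
So kasil → fakasil.

fakasil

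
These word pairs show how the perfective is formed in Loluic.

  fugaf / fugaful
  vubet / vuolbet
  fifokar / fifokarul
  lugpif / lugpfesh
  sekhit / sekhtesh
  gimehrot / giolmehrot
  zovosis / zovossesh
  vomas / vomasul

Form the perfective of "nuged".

nuolged

"nuged" has last vowel 'e'. The one such stem in the data (vubet → vuolbet) inserts -ol- after the first vowel (as does gimehrot), so the same rule applies.
The other patterns: stems whose last vowel is 'a' add -ul; stems whose last vowel is 'i' delete the last vowel and add -esh.
So nuged → nuolged.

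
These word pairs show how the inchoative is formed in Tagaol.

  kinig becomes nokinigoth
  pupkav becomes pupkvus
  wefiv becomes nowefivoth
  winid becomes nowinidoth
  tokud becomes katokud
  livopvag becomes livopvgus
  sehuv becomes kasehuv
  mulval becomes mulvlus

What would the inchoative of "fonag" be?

fongus

pupkav and wefiv both end in -v yet inflect differently (pupkvus, nowefivoth), so the final letter is not what conditions the rule; the last vowel is.
"fonag" has last vowel 'a'. The stems whose last vowel is 'a' (pupkav → pupkvus, livopvag → livopvgus, mulval → mulvlus) delete the last vowel and add -us.
So fonag → fongus.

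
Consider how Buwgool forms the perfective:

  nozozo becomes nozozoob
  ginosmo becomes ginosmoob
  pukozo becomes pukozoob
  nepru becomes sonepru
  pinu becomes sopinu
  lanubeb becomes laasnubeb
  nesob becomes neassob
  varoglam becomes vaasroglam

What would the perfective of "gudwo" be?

gudwoob

nozozo and nesob both have last vowel 'o' yet inflect differently (nozozoob, neassob), so the last vowel is not what conditions the rule; the final letter is.
"gudwo" ends in -o. The stems ending in -o (nozozo → nozozoob, ginosmo → ginosmoob, pukozo → pukozoob) add -ob.
The other patterns: stems ending in -u add the prefix so-; stems ending in -b or -m insert -as- after the first vowel.
So gudwo → gudwoob.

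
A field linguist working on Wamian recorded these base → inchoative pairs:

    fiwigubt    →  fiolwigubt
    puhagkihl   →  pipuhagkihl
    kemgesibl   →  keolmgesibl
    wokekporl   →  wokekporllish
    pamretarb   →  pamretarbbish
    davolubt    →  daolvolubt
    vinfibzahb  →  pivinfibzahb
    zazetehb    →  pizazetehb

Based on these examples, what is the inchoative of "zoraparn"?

zoraparnnish

puhagkihl and kemgesibl both end in -l yet inflect differently (pipuhagkihl, keolmgesibl), so the final letter is not what conditions the rule; the second-to-last letter is.
"zoraparn" has second-to-last letter 'r'. The stems whose second-to-last letter is 'r' (wokekporl → wokekporllish, pamretarb → pamretarbbish) double the final consonant and add -ish.
So zoraparn → zoraparnnish.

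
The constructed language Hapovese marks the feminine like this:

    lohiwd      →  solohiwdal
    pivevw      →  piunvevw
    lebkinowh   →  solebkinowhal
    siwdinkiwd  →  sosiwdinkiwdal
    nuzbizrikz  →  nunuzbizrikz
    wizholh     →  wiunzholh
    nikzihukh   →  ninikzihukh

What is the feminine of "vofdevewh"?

lebkinowh and nikzihukh both end in -h yet inflect differently (solebkinowhal, ninikzihukh), so the final letter is not what conditions the rule; the second-to-last letter is.
"vofdevewh" has second-to-last letter 'w'. The stems whose second-to-last letter is 'w' (lohiwd → solohiwdal, siwdinkiwd → sosiwdinkiwdal, lebkinowh → solebkinowhal) add so- … -al around the stem.
So vofdevewh → sovofdevewhal.

sovofdevewhal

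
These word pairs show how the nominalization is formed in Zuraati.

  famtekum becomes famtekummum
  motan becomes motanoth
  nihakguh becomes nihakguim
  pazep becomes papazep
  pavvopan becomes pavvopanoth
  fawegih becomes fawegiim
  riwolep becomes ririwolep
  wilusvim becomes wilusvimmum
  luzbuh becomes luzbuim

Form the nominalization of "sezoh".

fawegih and wilusvim both have last vowel 'i' yet inflect differently (fawegiim, wilusvimmum), so the last vowel is not what conditions the rule; the final letter is.
"sezoh" ends in -h. The stems ending in -h (nihakguh → nihakguim, luzbuh → luzbuim, fawegih → fawegiim) drop the final letter and add -im.
The other patterns: stems ending in -n add -oth; stems ending in -p repeat the first consonant+vowel as a prefix; stems ending in -m double the final consonant and add -um.
So sezoh → sezoim.

sezoim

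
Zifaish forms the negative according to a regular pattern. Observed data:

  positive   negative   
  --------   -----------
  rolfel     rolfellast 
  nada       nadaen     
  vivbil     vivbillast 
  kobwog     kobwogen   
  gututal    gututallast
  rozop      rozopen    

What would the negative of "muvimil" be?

gututal and nada both have last vowel 'a' yet inflect differently (gututallast, nadaen), so the last vowel is not what conditions the rule; the final letter is.
"muvimil" ends in -l. The stems ending in -l (rolfel → rolfellast, vivbil → vivbillast, gututal → gututallast) double the final consonant and add -ast.
The other pattern: stems ending in -a, -g or -p add -en.
So muvimil → muvimillast.

muvimillast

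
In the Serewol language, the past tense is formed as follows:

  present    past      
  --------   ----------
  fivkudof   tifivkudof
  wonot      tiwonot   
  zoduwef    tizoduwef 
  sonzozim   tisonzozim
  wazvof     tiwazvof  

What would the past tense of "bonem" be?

Every pair shown (fivkudof → tifivkudof, wonot → tiwonot, zoduwef → tizoduwef, …) follows the same rule: add the prefix ti-.
So bonem → tibonem.

tibonem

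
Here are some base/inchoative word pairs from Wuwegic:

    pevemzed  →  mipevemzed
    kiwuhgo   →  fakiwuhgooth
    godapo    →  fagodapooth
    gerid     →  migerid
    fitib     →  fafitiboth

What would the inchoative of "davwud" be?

gerid and fitib both have last vowel 'i' yet inflect differently (migerid, fafitiboth), so the last vowel is not what conditions the rule; the final letter is.
"davwud" ends in -d. The stems ending in -d (pevemzed → mipevemzed, gerid → migerid) add the prefix mi-.
So davwud → midavwud.

midavwud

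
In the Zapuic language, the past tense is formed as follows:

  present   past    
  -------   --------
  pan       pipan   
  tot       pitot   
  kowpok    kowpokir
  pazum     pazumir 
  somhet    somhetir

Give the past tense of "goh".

pigoh

tot and somhet both end in -t yet inflect differently (pitot, somhetir), so the final letter is not what conditions the rule; the number of vowels is.
"goh" has 1 vowel. The stems with 1 vowel (pan → pipan, tot → pitot) add the prefix pi-.
So goh → pigoh.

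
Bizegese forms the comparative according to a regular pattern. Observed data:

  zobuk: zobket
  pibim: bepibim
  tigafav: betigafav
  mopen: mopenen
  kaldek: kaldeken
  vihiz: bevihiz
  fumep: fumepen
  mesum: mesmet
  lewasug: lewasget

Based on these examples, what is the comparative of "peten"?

zobuk and kaldek both end in -k yet inflect differently (zobket, kaldeken), so the final letter is not what conditions the rule; the last vowel is.
"peten" has last vowel 'e'. The stems whose last vowel is 'e' (kaldek → kaldeken, fumep → fumepen, mopen → mopenen) add -en.
So peten → petenen.

petenen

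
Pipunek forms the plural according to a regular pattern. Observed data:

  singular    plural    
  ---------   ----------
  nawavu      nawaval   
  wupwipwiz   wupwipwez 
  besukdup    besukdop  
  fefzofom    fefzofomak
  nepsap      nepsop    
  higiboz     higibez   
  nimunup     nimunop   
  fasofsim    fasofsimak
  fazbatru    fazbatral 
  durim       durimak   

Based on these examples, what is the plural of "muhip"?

muhop

fazbatru and besukdup both have last vowel 'u' yet inflect differently (fazbatral, besukdop), so the last vowel is not what conditions the rule; the final letter is.
"muhip" ends in -p. The stems ending in -p (nepsap → nepsop, besukdup → besukdop, nimunup → nimunop) change the last vowel to 'o'.
The other patterns: stems ending in -z change the last vowel to 'e'; stems ending in -u drop the final letter and add -al; stems ending in -m add -ak.
So muhip → muhop.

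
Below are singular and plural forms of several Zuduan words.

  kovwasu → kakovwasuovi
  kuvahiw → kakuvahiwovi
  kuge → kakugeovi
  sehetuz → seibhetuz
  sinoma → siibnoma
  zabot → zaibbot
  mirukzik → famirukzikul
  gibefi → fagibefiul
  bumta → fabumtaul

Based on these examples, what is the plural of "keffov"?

kakeffovovi

sinoma and bumta both end in -a yet inflect differently (siibnoma, fabumtaul), so the final letter is not what conditions the rule; the first letter is.
"keffov" begins with k-. The stems beginning with k- (kovwasu → kakovwasuovi, kuvahiw → kakuvahiwovi, kuge → kakugeovi) add ka- … -ovi around the stem.
So keffov → kakeffovovi.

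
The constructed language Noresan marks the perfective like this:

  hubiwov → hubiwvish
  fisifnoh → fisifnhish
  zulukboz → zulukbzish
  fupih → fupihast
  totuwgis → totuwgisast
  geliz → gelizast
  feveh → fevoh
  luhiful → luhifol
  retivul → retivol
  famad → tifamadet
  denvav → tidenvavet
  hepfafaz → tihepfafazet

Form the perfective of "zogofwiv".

zogofwivast

"zogofwiv" has last vowel 'i'. The stems whose last vowel is 'i' (fupih → fupihast, totuwgis → totuwgisast, geliz → gelizast) add -ast.
The other patterns: stems whose last vowel is 'o' delete the last vowel and add -ish; stems whose last vowel is 'e' or 'u' change the last vowel to 'o'; stems whose last vowel is 'a' add ti- … -et around the stem.
So zogofwiv → zogofwivast.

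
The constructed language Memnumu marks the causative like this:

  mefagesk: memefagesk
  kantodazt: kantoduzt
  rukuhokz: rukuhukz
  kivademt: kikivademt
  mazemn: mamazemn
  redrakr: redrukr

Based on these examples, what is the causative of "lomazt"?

"lomazt" has second-to-last letter 'z'. The one such stem in the data (kantodazt → kantoduzt) changes the last vowel to 'u' (as do rukuhokz, redrakr), so the same rule applies.
So lomazt → lomuzt.

lomuzt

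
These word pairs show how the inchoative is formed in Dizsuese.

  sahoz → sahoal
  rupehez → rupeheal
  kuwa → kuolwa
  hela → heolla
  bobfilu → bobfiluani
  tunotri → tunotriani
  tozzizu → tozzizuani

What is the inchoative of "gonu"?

sahoz and kuwa both have 2 vowels yet inflect differently (sahoal, kuolwa), so the number of vowels is not what conditions the rule; the final letter is.
"gonu" ends in -u. The stems ending in -u (bobfilu → bobfiluani, tozzizu → tozzizuani) add -ani.
The other patterns: stems ending in -z drop the final letter and add -al; stems ending in -a insert -ol- after the first vowel.
So gonu → gonuani.

gonuani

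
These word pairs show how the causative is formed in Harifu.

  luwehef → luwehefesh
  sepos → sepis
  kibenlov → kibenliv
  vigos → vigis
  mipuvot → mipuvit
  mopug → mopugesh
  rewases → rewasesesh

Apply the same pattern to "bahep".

bahepesh

vigos and rewases both end in -s yet inflect differently (vigis, rewasesesh), so the final letter is not what conditions the rule; the last vowel is.
"bahep" has last vowel 'e'. The stems whose last vowel is 'e' (luwehef → luwehefesh, rewases → rewasesesh) add -esh.
The other pattern: stems whose last vowel is 'o' change the last vowel to 'i'.
So bahep → bahepesh.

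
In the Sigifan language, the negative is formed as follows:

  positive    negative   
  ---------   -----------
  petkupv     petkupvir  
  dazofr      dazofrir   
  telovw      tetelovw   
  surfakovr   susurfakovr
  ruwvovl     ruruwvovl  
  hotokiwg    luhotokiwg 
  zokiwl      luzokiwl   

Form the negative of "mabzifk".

mabzifkir

dazofr and surfakovr both end in -r yet inflect differently (dazofrir, susurfakovr), so the final letter is not what conditions the rule; the second-to-last letter is.
"mabzifk" has second-to-last letter 'f'. The one such stem in the data (dazofr → dazofrir) adds -ir, so the same rule applies.
So mabzifk → mabzifkir.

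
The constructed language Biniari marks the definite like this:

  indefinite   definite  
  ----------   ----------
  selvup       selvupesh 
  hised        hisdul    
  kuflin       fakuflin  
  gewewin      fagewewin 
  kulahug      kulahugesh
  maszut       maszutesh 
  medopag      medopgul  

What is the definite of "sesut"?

kulahug and medopag both end in -g yet inflect differently (kulahugesh, medopgul), so the final letter is not what conditions the rule; the last vowel is.
"sesut" has last vowel 'u'. The stems whose last vowel is 'u' (selvup → selvupesh, kulahug → kulahugesh, maszut → maszutesh) add -esh.
The other patterns: stems whose last vowel is 'i' add the prefix fa-; stems whose last vowel is 'a' or 'e' delete the last vowel and add -ul.
So sesut → sesutesh.

sesutesh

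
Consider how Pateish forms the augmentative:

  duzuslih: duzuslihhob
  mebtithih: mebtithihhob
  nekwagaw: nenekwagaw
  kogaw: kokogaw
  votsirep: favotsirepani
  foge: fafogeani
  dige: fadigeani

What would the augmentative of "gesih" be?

"gesih" ends in -h. The stems ending in -h (duzuslih → duzuslihhob, mebtithih → mebtithihhob) double the final consonant and add -ob.
So gesih → gesihhob.

gesihhob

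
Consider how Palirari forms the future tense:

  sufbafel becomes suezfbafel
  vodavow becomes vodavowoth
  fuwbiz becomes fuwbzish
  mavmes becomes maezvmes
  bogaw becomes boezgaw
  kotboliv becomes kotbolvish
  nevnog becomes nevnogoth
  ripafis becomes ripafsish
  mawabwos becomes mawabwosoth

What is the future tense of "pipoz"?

pipozoth

"pipoz" has last vowel 'o'. The stems whose last vowel is 'o' (vodavow → vodavowoth, nevnog → nevnogoth, mawabwos → mawabwosoth) add -oth.
The other patterns: stems whose last vowel is 'i' delete the last vowel and add -ish; stems whose last vowel is 'a' or 'e' insert -ez- after the first vowel.
So pipoz → pipozoth.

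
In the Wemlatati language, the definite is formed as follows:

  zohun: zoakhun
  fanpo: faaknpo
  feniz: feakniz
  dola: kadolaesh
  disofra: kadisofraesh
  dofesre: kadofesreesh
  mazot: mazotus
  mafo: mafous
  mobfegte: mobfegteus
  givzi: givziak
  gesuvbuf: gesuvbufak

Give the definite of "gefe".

gefeak

fanpo and mafo both end in -o yet inflect differently (faaknpo, mafous), so the final letter is not what conditions the rule; the first letter is.
"gefe" begins with g-. The stems beginning with g- (givzi → givziak, gesuvbuf → gesuvbufak) add -ak.
The other patterns: stems beginning with f- or z- insert -ak- after the first vowel; stems beginning with d- add ka- … -esh around the stem; stems beginning with m- add -us.
So gefe → gefeak.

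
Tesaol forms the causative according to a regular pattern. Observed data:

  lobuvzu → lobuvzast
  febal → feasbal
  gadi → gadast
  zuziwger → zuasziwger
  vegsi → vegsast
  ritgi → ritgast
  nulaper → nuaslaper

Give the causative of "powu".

powast

lobuvzu and zuziwger both have 3 vowels yet inflect differently (lobuvzast, zuasziwger), so the number of vowels is not what conditions the rule; whether the stem ends in a vowel or a consonant is.
"powu" ends in a vowel. The stems ending in a vowel (lobuvzu → lobuvzast, ritgi → ritgast, vegsi → vegsast) drop the final letter and add -ast.
The other pattern: stems ending in a consonant insert -as- after the first vowel.
So powu → powast.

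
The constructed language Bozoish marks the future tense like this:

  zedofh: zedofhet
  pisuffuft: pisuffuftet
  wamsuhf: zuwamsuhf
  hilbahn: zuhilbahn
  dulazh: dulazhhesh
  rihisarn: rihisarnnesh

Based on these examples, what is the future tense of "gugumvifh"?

gugumvifhet

zedofh and dulazh both end in -h yet inflect differently (zedofhet, dulazhhesh), so the final letter is not what conditions the rule; the second-to-last letter is.
"gugumvifh" has second-to-last letter 'f'. The stems whose second-to-last letter is 'f' (zedofh → zedofhet, pisuffuft → pisuffuftet) add -et.
The other patterns: stems whose second-to-last letter is 'h' add the prefix zu-; stems whose second-to-last letter is 'r' or 'z' double the final consonant and add -esh.
So gugumvifh → gugumvifhet.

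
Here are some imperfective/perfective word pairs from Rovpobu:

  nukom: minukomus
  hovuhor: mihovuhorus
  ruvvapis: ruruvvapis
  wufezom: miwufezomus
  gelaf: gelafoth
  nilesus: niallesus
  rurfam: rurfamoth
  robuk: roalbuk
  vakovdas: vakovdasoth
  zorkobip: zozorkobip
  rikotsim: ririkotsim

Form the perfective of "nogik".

nonogik

rurfam and nukom both end in -m yet inflect differently (rurfamoth, minukomus), so the final letter is not what conditions the rule; the last vowel is.
"nogik" has last vowel 'i'. The stems whose last vowel is 'i' (zorkobip → zozorkobip, rikotsim → ririkotsim, ruvvapis → ruruvvapis) repeat the first consonant+vowel as a prefix.
The other patterns: stems whose last vowel is 'a' add -oth; stems whose last vowel is 'o' add mi- … -us around the stem; stems whose last vowel is 'u' insert -al- after the first vowel.
So nogik → nonogik.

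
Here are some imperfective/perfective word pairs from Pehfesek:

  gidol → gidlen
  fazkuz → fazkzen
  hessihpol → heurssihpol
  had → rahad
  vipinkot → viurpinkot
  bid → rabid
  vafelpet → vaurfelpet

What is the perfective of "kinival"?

kiurnival

gidol and hessihpol both end in -l yet inflect differently (gidlen, heurssihpol), so the final letter is not what conditions the rule; the number of vowels is.
"kinival" has 3 vowels. The stems with 3 vowels (vipinkot → viurpinkot, hessihpol → heurssihpol, vafelpet → vaurfelpet) insert -ur- after the first vowel.
So kinival → kiurnival.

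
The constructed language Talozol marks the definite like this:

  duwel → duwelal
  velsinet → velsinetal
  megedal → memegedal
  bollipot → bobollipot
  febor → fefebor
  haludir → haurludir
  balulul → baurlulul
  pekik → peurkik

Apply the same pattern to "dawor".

"dawor" has last vowel 'o'. The stems whose last vowel is 'o' (bollipot → bobollipot, febor → fefebor) repeat the first consonant+vowel as a prefix.
The other patterns: stems whose last vowel is 'e' add -al; stems whose last vowel is 'i' or 'u' insert -ur- after the first vowel.
So dawor → dadawor.

dadawor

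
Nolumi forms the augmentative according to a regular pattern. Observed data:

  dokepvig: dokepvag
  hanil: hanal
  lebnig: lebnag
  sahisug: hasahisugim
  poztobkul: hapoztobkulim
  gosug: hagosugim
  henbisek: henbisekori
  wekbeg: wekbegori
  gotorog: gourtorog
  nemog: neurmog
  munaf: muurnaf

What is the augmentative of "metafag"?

"metafag" has last vowel 'a'. The one such stem in the data (munaf → muurnaf) inserts -ur- after the first vowel (as do gotorog, nemog), so the same rule applies.
The other patterns: stems whose last vowel is 'i' change the last vowel to 'a'; stems whose last vowel is 'u' add ha- … -im around the stem; stems whose last vowel is 'e' add -ori.
So metafag → meurtafag.

meurtafag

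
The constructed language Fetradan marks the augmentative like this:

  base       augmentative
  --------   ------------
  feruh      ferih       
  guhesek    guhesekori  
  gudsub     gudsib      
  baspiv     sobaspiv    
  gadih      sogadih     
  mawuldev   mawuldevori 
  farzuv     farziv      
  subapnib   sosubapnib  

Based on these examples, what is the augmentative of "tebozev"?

"tebozev" has last vowel 'e'. The stems whose last vowel is 'e' (guhesek → guhesekori, mawuldev → mawuldevori) add -ori.
So tebozev → tebozevori.

tebozevori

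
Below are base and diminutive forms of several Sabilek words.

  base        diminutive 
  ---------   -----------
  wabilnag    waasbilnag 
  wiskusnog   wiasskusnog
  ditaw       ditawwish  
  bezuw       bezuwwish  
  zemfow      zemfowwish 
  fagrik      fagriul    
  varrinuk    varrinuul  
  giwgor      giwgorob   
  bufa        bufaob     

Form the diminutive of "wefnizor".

wabilnag and ditaw both have last vowel 'a' yet inflect differently (waasbilnag, ditawwish), so the last vowel is not what conditions the rule; the final letter is.
"wefnizor" ends in -r. The one such stem in the data (giwgor → giwgorob) adds -ob, so the same rule applies.
The other patterns: stems ending in -g insert -as- after the first vowel; stems ending in -w double the final consonant and add -ish; stems ending in -k drop the final letter and add -ul.
So wefnizor → wefnizorob.

wefnizorob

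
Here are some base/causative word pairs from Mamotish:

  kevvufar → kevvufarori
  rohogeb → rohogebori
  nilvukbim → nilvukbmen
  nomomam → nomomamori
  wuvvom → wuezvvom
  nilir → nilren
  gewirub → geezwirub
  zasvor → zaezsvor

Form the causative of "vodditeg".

nilvukbim and nomomam both end in -m yet inflect differently (nilvukbmen, nomomamori), so the final letter is not what conditions the rule; the last vowel is.
"vodditeg" has last vowel 'e'. The one such stem in the data (rohogeb → rohogebori) adds -ori, so the same rule applies.
The other patterns: stems whose last vowel is 'i' delete the last vowel and add -en; stems whose last vowel is 'o' or 'u' insert -ez- after the first vowel.
So vodditeg → vodditegori.

vodditegori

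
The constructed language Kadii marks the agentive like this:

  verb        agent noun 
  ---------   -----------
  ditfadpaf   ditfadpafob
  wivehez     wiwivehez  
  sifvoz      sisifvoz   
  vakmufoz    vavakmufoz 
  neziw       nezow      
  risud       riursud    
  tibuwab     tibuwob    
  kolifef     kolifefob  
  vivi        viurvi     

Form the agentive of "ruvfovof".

ditfadpaf and tibuwab both have last vowel 'a' yet inflect differently (ditfadpafob, tibuwob), so the last vowel is not what conditions the rule; the final letter is.
"ruvfovof" ends in -f. The stems ending in -f (kolifef → kolifefob, ditfadpaf → ditfadpafob) add -ob.
So ruvfovof → ruvfovofob.

ruvfovofob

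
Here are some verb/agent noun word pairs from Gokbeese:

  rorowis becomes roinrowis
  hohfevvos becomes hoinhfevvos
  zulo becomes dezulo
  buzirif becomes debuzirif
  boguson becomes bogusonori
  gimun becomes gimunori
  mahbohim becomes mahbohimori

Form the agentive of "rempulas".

reinmpulas

hohfevvos and zulo both have last vowel 'o' yet inflect differently (hoinhfevvos, dezulo), so the last vowel is not what conditions the rule; the final letter is.
"rempulas" ends in -s. The stems ending in -s (rorowis → roinrowis, hohfevvos → hoinhfevvos) insert -in- after the first vowel.
The other patterns: stems ending in -f or -o add the prefix de-; stems ending in -m or -n add -ori.
So rempulas → reinmpulas.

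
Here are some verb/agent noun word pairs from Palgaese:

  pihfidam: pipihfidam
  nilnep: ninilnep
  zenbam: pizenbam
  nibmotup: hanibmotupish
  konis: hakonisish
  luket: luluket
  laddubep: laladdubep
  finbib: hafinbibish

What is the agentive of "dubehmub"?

hadubehmubish

laddubep and nibmotup both end in -p yet inflect differently (laladdubep, hanibmotupish), so the final letter is not what conditions the rule; the last vowel is.
"dubehmub" has last vowel 'u'. The one such stem in the data (nibmotup → hanibmotupish) adds ha- … -ish around the stem, so the same rule applies.
The other patterns: stems whose last vowel is 'a' add the prefix pi-; stems whose last vowel is 'e' repeat the first consonant+vowel as a prefix.
So dubehmub → hadubehmubish.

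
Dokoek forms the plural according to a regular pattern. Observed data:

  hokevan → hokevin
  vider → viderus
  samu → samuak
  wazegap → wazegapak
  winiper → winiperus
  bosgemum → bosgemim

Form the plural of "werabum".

"werabum" ends in -m. The one such stem in the data (bosgemum → bosgemim) changes the last vowel to 'i' (as does hokevan), so the same rule applies.
So werabum → werabim.

werabim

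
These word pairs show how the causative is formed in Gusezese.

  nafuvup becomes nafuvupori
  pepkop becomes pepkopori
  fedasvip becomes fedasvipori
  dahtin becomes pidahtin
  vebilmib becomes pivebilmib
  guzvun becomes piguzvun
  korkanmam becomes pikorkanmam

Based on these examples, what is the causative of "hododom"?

fedasvip and dahtin both have last vowel 'i' yet inflect differently (fedasvipori, pidahtin), so the last vowel is not what conditions the rule; the final letter is.
"hododom" ends in -m. The one such stem in the data (korkanmam → pikorkanmam) adds the prefix pi-, so the same rule applies.
So hododom → pihododom.

pihododom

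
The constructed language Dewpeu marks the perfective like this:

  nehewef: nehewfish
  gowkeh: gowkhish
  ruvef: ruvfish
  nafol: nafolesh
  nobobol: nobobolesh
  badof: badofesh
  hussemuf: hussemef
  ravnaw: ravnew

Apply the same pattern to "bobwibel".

"bobwibel" has last vowel 'e'. The stems whose last vowel is 'e' (nehewef → nehewfish, gowkeh → gowkhish, ruvef → ruvfish) delete the last vowel and add -ish.
The other patterns: stems whose last vowel is 'o' add -esh; stems whose last vowel is 'a' or 'u' change the last vowel to 'e'.
So bobwibel → bobwiblish.

bobwiblish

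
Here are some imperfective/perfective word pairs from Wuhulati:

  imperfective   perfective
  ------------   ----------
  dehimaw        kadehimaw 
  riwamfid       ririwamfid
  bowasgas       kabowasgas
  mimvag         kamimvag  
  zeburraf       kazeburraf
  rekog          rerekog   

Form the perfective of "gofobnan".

kagofobnan

mimvag and rekog both end in -g yet inflect differently (kamimvag, rerekog), so the final letter is not what conditions the rule; the last vowel is.
"gofobnan" has last vowel 'a'. The stems whose last vowel is 'a' (dehimaw → kadehimaw, mimvag → kamimvag, bowasgas → kabowasgas) add the prefix ka-.
The other pattern: stems whose last vowel is 'i' or 'o' repeat the first consonant+vowel as a prefix.
So gofobnan → kagofobnan.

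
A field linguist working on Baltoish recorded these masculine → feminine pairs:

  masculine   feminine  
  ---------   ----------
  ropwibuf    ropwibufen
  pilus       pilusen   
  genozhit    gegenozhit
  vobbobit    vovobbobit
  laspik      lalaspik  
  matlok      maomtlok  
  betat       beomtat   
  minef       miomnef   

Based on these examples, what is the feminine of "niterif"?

niniterif

laspik and matlok both end in -k yet inflect differently (lalaspik, maomtlok), so the final letter is not what conditions the rule; the last vowel is.
"niterif" has last vowel 'i'. The stems whose last vowel is 'i' (genozhit → gegenozhit, vobbobit → vovobbobit, laspik → lalaspik) repeat the first consonant+vowel as a prefix.
The other patterns: stems whose last vowel is 'u' add -en; stems whose last vowel is 'a', 'e' or 'o' insert -om- after the first vowel.
So niterif → niniterif.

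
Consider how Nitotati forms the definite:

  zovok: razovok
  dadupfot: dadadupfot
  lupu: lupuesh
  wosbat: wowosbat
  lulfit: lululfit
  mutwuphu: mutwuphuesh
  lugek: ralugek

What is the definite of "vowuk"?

ravowuk

dadupfot and zovok both have last vowel 'o' yet inflect differently (dadadupfot, razovok), so the last vowel is not what conditions the rule; the final letter is.
"vowuk" ends in -k. The stems ending in -k (zovok → razovok, lugek → ralugek) add the prefix ra-.
The other patterns: stems ending in -t repeat the first consonant+vowel as a prefix; stems ending in -u add -esh.
So vowuk → ravowuk.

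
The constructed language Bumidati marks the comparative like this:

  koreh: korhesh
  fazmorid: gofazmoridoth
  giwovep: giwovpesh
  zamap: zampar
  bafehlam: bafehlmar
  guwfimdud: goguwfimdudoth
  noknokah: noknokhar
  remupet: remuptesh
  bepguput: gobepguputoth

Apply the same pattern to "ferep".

zamap and giwovep both end in -p yet inflect differently (zampar, giwovpesh), so the final letter is not what conditions the rule; the last vowel is.
"ferep" has last vowel 'e'. The stems whose last vowel is 'e' (giwovep → giwovpesh, koreh → korhesh, remupet → remuptesh) delete the last vowel and add -esh.
The other patterns: stems whose last vowel is 'a' delete the last vowel and add -ar; stems whose last vowel is 'i' or 'u' add go- … -oth around the stem.
So ferep → ferpesh.

ferpesh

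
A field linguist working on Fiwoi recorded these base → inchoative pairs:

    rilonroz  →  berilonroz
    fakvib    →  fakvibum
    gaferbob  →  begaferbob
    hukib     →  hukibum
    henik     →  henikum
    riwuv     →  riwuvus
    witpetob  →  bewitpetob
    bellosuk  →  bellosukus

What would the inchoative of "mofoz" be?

"mofoz" has last vowel 'o'. The stems whose last vowel is 'o' (witpetob → bewitpetob, gaferbob → begaferbob, rilonroz → berilonroz) add the prefix be-.
So mofoz → bemofoz.

bemofoz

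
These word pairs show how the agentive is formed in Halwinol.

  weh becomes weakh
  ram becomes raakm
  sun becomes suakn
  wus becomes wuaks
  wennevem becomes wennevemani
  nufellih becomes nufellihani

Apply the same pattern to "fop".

ram and wennevem both end in -m yet inflect differently (raakm, wennevemani), so the final letter is not what conditions the rule; the number of vowels is.
"fop" has 1 vowel. The stems with 1 vowel (weh → weakh, ram → raakm, sun → suakn) insert -ak- after the first vowel.
So fop → foakp.

foakp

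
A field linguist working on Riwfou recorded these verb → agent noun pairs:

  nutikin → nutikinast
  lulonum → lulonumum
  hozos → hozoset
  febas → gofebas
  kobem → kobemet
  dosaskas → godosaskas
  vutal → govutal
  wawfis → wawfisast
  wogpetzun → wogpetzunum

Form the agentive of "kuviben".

"kuviben" has last vowel 'e'. The one such stem in the data (kobem → kobemet) adds -et, so the same rule applies.
So kuviben → kuvibenet.

kuvibenet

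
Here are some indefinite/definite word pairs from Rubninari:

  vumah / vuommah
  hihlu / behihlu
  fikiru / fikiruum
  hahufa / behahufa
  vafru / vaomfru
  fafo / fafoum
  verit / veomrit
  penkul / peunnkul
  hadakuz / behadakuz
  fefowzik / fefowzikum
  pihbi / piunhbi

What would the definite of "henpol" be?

behenpol

"henpol" begins with h-. The stems beginning with h- (hahufa → behahufa, hihlu → behihlu, hadakuz → behadakuz) add the prefix be-.
The other patterns: stems beginning with f- add -um; stems beginning with v- insert -om- after the first vowel; stems beginning with p- insert -un- after the first vowel.
So henpol → behenpol.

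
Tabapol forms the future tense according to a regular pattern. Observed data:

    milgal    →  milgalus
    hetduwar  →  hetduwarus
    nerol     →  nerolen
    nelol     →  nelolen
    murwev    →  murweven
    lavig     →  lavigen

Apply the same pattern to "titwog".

titwogen

"titwog" has last vowel 'o'. The stems whose last vowel is 'o' (nerol → nerolen, nelol → nelolen) add -en.
So titwog → titwogen.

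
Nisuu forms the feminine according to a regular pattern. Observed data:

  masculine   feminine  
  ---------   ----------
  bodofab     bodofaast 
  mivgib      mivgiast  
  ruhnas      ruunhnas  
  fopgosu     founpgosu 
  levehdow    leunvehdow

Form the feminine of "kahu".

kaunhu

"kahu" ends in -u. The one such stem in the data (fopgosu → founpgosu) inserts -un- after the first vowel (as do ruhnas, levehdow), so the same rule applies.
The other pattern: stems ending in -b drop the final letter and add -ast.
So kahu → kaunhu.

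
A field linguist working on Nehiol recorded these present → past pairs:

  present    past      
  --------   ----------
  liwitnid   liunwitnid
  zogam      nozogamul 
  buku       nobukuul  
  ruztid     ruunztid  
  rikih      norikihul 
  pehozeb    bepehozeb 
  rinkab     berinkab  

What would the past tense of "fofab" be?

rinkab and zogam both have last vowel 'a' yet inflect differently (berinkab, nozogamul), so the last vowel is not what conditions the rule; the final letter is.
"fofab" ends in -b. The stems ending in -b (rinkab → berinkab, pehozeb → bepehozeb) add the prefix be-.
The other patterns: stems ending in -d insert -un- after the first vowel; stems ending in -h, -m or -u add no- … -ul around the stem.
So fofab → befofab.

befofab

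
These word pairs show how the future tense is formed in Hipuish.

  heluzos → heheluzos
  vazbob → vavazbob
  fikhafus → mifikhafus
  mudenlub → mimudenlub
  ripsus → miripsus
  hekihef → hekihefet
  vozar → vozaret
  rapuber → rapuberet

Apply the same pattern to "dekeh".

heluzos and fikhafus both end in -s yet inflect differently (heheluzos, mifikhafus), so the final letter is not what conditions the rule; the last vowel is.
"dekeh" has last vowel 'e'. The stems whose last vowel is 'e' (hekihef → hekihefet, rapuber → rapuberet) add -et.
The other patterns: stems whose last vowel is 'o' repeat the first consonant+vowel as a prefix; stems whose last vowel is 'u' add the prefix mi-.
So dekeh → dekehet.

dekehet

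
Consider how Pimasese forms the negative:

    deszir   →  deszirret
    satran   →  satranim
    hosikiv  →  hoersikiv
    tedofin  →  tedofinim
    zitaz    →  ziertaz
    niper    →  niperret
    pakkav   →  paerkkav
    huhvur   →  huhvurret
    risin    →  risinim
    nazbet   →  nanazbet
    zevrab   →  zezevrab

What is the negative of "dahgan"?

satran and zevrab both have last vowel 'a' yet inflect differently (satranim, zezevrab), so the last vowel is not what conditions the rule; the final letter is.
"dahgan" ends in -n. The stems ending in -n (satran → satranim, tedofin → tedofinim, risin → risinim) add -im.
The other patterns: stems ending in -b or -t repeat the first consonant+vowel as a prefix; stems ending in -r double the final consonant and add -et; stems ending in -v or -z insert -er- after the first vowel.
So dahgan → dahganim.

dahganim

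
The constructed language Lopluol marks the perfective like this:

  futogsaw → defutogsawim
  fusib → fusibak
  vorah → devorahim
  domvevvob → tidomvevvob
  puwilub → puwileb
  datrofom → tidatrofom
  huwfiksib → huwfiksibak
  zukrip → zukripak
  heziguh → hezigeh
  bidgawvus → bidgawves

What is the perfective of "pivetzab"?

depivetzabim

huwfiksib and puwilub both end in -b yet inflect differently (huwfiksibak, puwileb), so the final letter is not what conditions the rule; the last vowel is.
"pivetzab" has last vowel 'a'. The stems whose last vowel is 'a' (vorah → devorahim, futogsaw → defutogsawim) add de- … -im around the stem.
The other patterns: stems whose last vowel is 'i' add -ak; stems whose last vowel is 'u' change the last vowel to 'e'; stems whose last vowel is 'o' add the prefix ti-.
So pivetzab → depivetzabim.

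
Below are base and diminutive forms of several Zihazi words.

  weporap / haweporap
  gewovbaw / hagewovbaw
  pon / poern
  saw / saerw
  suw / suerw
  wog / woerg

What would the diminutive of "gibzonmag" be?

gewovbaw and saw both end in -w yet inflect differently (hagewovbaw, saerw), so the final letter is not what conditions the rule; the number of vowels is.
"gibzonmag" has 3 vowels. The stems with 3 vowels (weporap → haweporap, gewovbaw → hagewovbaw) add the prefix ha-.
So gibzonmag → hagibzonmag.

hagibzonmag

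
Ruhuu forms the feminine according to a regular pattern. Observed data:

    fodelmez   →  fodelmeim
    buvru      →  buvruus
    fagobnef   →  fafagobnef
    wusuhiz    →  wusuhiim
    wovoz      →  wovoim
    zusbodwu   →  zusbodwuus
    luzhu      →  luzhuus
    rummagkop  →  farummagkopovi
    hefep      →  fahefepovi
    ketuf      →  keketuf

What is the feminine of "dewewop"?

fodelmez and hefep both have last vowel 'e' yet inflect differently (fodelmeim, fahefepovi), so the last vowel is not what conditions the rule; the final letter is.
"dewewop" ends in -p. The stems ending in -p (hefep → fahefepovi, rummagkop → farummagkopovi) add fa- … -ovi around the stem.
The other patterns: stems ending in -u add -us; stems ending in -z drop the final letter and add -im; stems ending in -f repeat the first consonant+vowel as a prefix.
So dewewop → fadewewopovi.

fadewewopovi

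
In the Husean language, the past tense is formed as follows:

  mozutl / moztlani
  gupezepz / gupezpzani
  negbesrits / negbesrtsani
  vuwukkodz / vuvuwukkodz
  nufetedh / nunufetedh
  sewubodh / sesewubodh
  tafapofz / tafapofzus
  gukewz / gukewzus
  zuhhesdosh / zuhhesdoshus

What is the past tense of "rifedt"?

gupezepz and vuwukkodz both end in -z yet inflect differently (gupezpzani, vuvuwukkodz), so the final letter is not what conditions the rule; the second-to-last letter is.
"rifedt" has second-to-last letter 'd'. The stems whose second-to-last letter is 'd' (vuwukkodz → vuvuwukkodz, nufetedh → nunufetedh, sewubodh → sesewubodh) repeat the first consonant+vowel as a prefix.
So rifedt → ririfedt.

ririfedt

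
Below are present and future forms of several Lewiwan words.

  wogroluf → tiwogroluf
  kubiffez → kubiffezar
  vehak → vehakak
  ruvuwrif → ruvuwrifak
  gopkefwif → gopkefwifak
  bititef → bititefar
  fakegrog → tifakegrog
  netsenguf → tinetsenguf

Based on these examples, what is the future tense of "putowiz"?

bititef and wogroluf both end in -f yet inflect differently (bititefar, tiwogroluf), so the final letter is not what conditions the rule; the last vowel is.
"putowiz" has last vowel 'i'. The stems whose last vowel is 'i' (gopkefwif → gopkefwifak, ruvuwrif → ruvuwrifak) add -ak.
So putowiz → putowizak.

putowizak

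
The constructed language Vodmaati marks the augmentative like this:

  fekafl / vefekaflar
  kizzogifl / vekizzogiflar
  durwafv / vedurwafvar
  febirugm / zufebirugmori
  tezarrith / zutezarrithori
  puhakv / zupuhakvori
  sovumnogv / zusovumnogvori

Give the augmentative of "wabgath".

zuwabgathori

durwafv and puhakv both end in -v yet inflect differently (vedurwafvar, zupuhakvori), so the final letter is not what conditions the rule; the second-to-last letter is.
"wabgath" has second-to-last letter 't'. The one such stem in the data (tezarrith → zutezarrithori) adds zu- … -ori around the stem, so the same rule applies.
The other pattern: stems whose second-to-last letter is 'f' add ve- … -ar around the stem.
So wabgath → zuwabgathori.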